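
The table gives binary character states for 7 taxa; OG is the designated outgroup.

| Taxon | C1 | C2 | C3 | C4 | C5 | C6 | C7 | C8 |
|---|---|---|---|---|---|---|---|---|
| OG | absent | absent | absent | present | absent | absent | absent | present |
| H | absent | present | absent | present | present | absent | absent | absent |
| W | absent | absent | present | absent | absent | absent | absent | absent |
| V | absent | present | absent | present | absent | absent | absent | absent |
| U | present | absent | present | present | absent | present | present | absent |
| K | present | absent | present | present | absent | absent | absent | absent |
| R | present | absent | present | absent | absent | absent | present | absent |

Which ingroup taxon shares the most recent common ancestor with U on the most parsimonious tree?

R

Character polarity is set by the outgroup: the derived state is whichever differs from the outgroup's state, so for C4, C8 the derived state is 'absent', and for the remaining characters it is 'present'.
Only K, R, and U show the derived state 'present' for C1, supporting them as a clade.
C2 (derived state 'present') is shared by H and V — a synapomorphy uniting that clade.
C3 (derived state 'present') is shared by K, R, U, and W — a synapomorphy uniting that clade.
C4 (state 'absent') occurs in R and W but conflicts with the nesting implied by the other characters — most parsimoniously interpreted as homoplasy.
C5 (derived state 'present') is unique to H (autapomorphy; uninformative for grouping).
C6: derived state 'present' in U only — an autapomorphy, so it tells us nothing about relationships among taxa.
C7 (derived state 'present') is shared by R and U — a synapomorphy uniting that clade.
C8 (derived state 'absent') is shared by all ingroup taxa — unites the whole ingroup.
Most parsimonious ingroup topology: ((H,V),(W,((U,R),K))).
U and R form a cherry on this tree, so they are sister taxa.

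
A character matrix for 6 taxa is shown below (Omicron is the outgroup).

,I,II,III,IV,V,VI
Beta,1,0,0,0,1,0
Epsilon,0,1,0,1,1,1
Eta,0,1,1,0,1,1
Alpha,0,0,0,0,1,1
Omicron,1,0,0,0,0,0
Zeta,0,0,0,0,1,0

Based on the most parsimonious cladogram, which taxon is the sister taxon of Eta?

Character polarity is set by the outgroup: the derived state is whichever differs from the outgroup's state, so for I the derived state is '0', and for the remaining characters it is '1'.
I (derived state '0') is shared by Alpha, Epsilon, Eta, and Zeta — a synapomorphy uniting that clade.
II: derived state '1' in Epsilon and Eta only — synapomorphy for {Epsilon, Eta}.
III: derived state '1' in Eta only — an autapomorphy, so it tells us nothing about relationships among taxa.
IV: derived state '1' in Epsilon only — an autapomorphy, so it tells us nothing about relationships among taxa.
V (derived state '1') is shared by all ingroup taxa — unites the whole ingroup.
VI: derived state '1' in Alpha, Epsilon, and Eta only — synapomorphy for {Alpha, Epsilon, Eta}.
Most parsimonious ingroup topology: (((Alpha,(Eta,Epsilon)),Zeta),Beta).
Eta and Epsilon form a cherry on this tree, so they are sister taxa.

Epsilon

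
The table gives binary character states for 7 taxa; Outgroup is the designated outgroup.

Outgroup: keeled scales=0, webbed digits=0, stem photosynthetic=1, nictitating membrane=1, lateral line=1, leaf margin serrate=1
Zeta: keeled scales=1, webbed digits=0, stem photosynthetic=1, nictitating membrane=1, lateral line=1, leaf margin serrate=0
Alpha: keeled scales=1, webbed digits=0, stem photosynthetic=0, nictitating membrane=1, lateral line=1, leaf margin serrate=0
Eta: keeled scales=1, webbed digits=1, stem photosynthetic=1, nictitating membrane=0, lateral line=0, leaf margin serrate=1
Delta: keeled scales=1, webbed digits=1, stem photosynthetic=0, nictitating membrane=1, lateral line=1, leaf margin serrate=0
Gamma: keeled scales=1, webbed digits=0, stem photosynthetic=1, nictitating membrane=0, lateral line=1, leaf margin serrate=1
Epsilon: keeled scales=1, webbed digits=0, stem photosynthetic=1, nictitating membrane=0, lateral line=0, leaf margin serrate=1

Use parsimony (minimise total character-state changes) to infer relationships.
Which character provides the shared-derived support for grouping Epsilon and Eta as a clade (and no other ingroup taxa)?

Character polarity is set by the outgroup: the derived state is whichever differs from the outgroup's state, so for stem photosynthetic, nictitating membrane, lateral line, leaf margin serrate the derived state is '0', and for the remaining characters it is '1'.
keeled scales (derived state '1') is shared by all ingroup taxa — unites the whole ingroup.
webbed digits (state '1') occurs in Delta and Eta but conflicts with the nesting implied by the other characters — most parsimoniously interpreted as homoplasy.
stem photosynthetic: derived state '0' in Alpha and Delta only — synapomorphy for {Alpha, Delta}.
nictitating membrane: derived state '0' in Epsilon, Eta, and Gamma only — synapomorphy for {Epsilon, Eta, Gamma}.
Only Epsilon and Eta show the derived state '0' for lateral line, supporting them as a clade.
leaf margin serrate (derived state '0') is shared by Alpha, Delta, and Zeta — a synapomorphy uniting that clade.
Most parsimonious ingroup topology: ((Zeta,(Alpha,Delta)),((Eta,Epsilon),Gamma)).
The clade {Epsilon, Eta} is supported by lateral line: its derived state '0' occurs in exactly those taxa and in no other taxon (including the outgroup).

lateral line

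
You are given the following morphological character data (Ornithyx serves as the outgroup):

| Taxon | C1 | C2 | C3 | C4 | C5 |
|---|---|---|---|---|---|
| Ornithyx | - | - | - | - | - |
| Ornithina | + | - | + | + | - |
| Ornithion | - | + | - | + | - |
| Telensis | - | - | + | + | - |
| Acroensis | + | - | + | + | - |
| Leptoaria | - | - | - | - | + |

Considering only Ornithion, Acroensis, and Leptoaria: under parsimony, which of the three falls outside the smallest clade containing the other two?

The outgroup has state '-' for every character, so '+' is the derived state throughout.
Only Acroensis and Ornithina show the derived state '+' for C1, supporting them as a clade.
C2: derived state '+' in Ornithion only — an autapomorphy, so it tells us nothing about relationships among taxa.
C3: derived state '+' in Acroensis, Ornithina, and Telensis only — synapomorphy for {Acroensis, Ornithina, Telensis}.
C4: derived state '+' in Acroensis, Ornithina, Ornithion, and Telensis only — synapomorphy for {Acroensis, Ornithina, Ornithion, Telensis}.
C5 (derived state '+') is unique to Leptoaria (autapomorphy; uninformative for grouping).
Most parsimonious ingroup topology: ((((Ornithina,Acroensis),Telensis),Ornithion),Leptoaria).
Acroensis and Ornithion share a more recent common ancestor with each other than either does with Leptoaria, so Leptoaria is the least closely related of the three.

Leptoaria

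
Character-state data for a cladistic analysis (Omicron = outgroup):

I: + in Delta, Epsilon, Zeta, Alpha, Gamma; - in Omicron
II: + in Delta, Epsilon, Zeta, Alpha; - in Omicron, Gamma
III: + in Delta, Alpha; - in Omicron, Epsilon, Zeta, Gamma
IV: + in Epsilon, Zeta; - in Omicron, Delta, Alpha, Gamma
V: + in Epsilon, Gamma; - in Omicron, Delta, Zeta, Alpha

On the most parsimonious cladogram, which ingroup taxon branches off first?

Gamma

The outgroup has state '-' for every character, so '+' is the derived state throughout.
All ingroup taxa share the derived state '+' for I; it defines the ingroup but does not resolve relationships within it.
Only Alpha, Delta, Epsilon, and Zeta show the derived state '+' for II, supporting them as a clade.
III (derived state '+') is shared by Alpha and Delta — a synapomorphy uniting that clade.
Only Epsilon and Zeta show the derived state '+' for IV, supporting them as a clade.
V (state '+') occurs in Epsilon and Gamma but conflicts with the nesting implied by the other characters — most parsimoniously interpreted as homoplasy.
Most parsimonious ingroup topology: (((Delta,Alpha),(Epsilon,Zeta)),Gamma).
Gamma is sister to the clade containing all other ingroup taxa, so it is the earliest-diverging (most basal) ingroup lineage.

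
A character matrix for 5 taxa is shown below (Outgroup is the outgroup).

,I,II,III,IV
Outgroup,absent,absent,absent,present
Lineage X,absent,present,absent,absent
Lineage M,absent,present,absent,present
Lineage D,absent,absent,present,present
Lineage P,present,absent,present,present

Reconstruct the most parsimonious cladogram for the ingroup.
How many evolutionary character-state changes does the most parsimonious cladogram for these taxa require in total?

4

Character polarity is set by the outgroup: the derived state is whichever differs from the outgroup's state, so for IV the derived state is 'absent', and for the remaining characters it is 'present'.
I (derived state 'present') is unique to Lineage P (autapomorphy; uninformative for grouping).
II: derived state 'present' in Lineage M and Lineage X only — synapomorphy for {Lineage M, Lineage X}.
III (derived state 'present') is shared by Lineage D and Lineage P — a synapomorphy uniting that clade.
IV (derived state 'absent') is unique to Lineage X (autapomorphy; uninformative for grouping).
Most parsimonious ingroup topology: ((Lineage X,Lineage M),(Lineage D,Lineage P)).
Changes per character on this tree: I: 1; II: 1; III: 1; IV: 1.
Total = 4.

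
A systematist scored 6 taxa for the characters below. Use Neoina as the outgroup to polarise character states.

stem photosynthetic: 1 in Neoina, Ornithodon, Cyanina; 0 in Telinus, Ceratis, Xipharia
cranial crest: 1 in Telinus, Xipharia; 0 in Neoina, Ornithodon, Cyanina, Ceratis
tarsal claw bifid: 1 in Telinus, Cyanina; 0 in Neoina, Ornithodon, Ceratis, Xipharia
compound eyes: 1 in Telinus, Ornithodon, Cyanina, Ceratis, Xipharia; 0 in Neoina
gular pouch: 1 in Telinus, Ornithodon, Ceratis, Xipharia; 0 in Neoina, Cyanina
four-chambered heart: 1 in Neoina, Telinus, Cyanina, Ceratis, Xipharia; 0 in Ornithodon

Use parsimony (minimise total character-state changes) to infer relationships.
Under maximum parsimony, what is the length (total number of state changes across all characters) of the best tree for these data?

7

Character polarity is set by the outgroup: the derived state is whichever differs from the outgroup's state, so for stem photosynthetic, four-chambered heart the derived state is '0', and for the remaining characters it is '1'.
Only Ceratis, Telinus, and Xipharia show the derived state '0' for stem photosynthetic, supporting them as a clade.
Only Telinus and Xipharia show the derived state '1' for cranial crest, supporting them as a clade.
tarsal claw bifid groups Cyanina and Telinus, which is incompatible with the clades supported by the remaining characters; treating it as convergent (homoplasy) costs fewer steps than any alternative tree.
All ingroup taxa share the derived state '1' for compound eyes; it defines the ingroup but does not resolve relationships within it.
Only Ceratis, Ornithodon, Telinus, and Xipharia show the derived state '1' for gular pouch, supporting them as a clade.
four-chambered heart: derived state '0' in Ornithodon only — an autapomorphy, so it tells us nothing about relationships among taxa.
Most parsimonious ingroup topology: ((((Telinus,Xipharia),Ceratis),Ornithodon),Cyanina).
Changes per character on this tree: stem photosynthetic: 1; cranial crest: 1; tarsal claw bifid: 2; compound eyes: 1; gular pouch: 1; four-chambered heart: 1.
Total = 7.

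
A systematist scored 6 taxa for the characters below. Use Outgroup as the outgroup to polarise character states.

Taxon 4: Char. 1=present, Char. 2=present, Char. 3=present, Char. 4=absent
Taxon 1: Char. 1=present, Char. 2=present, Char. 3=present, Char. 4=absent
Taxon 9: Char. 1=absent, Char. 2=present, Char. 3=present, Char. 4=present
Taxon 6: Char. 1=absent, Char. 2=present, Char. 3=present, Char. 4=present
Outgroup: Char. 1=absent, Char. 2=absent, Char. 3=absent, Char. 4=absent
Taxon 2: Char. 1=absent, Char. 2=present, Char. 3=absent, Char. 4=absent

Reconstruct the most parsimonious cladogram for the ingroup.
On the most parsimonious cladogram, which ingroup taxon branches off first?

Taxon 2

The outgroup has state 'absent' for every character, so 'present' is the derived state throughout.
Char. 1: derived state 'present' in Taxon 1 and Taxon 4 only — synapomorphy for {Taxon 1, Taxon 4}.
All ingroup taxa share the derived state 'present' for Char. 2; it defines the ingroup but does not resolve relationships within it.
Char. 3: derived state 'present' in Taxon 1, Taxon 4, Taxon 6, and Taxon 9 only — synapomorphy for {Taxon 1, Taxon 4, Taxon 6, Taxon 9}.
Only Taxon 6 and Taxon 9 show the derived state 'present' for Char. 4, supporting them as a clade.
Most parsimonious ingroup topology: (((Taxon 9,Taxon 6),(Taxon 4,Taxon 1)),Taxon 2).
Taxon 2 is sister to the clade containing all other ingroup taxa, so it is the earliest-diverging (most basal) ingroup lineage.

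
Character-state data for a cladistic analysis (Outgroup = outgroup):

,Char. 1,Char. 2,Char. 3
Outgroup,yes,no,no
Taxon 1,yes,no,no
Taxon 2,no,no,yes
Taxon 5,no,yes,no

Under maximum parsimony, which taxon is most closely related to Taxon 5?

Character polarity is set by the outgroup: the derived state is whichever differs from the outgroup's state, so for Char. 1 the derived state is 'no', and for the remaining characters it is 'yes'.
Char. 1 (derived state 'no') is shared by Taxon 2 and Taxon 5 — a synapomorphy uniting that clade.
Char. 2 (derived state 'yes') is unique to Taxon 5 (autapomorphy; uninformative for grouping).
Char. 3: derived state 'yes' in Taxon 2 only — an autapomorphy, so it tells us nothing about relationships among taxa.
Most parsimonious ingroup topology: (Taxon 1,(Taxon 2,Taxon 5)).
Taxon 5 and Taxon 2 form a cherry on this tree, so they are sister taxa.

Taxon 2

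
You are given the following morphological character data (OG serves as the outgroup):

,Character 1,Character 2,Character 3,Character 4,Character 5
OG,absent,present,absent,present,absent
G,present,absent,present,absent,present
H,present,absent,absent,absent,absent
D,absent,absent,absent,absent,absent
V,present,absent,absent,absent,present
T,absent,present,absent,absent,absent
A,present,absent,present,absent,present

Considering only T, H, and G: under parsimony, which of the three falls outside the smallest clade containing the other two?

T

Character polarity is set by the outgroup: the derived state is whichever differs from the outgroup's state, so for Character 2, Character 4 the derived state is 'absent', and for the remaining characters it is 'present'.
Character 1: derived state 'present' in A, G, H, and V only — synapomorphy for {A, G, H, V}.
Only A, D, G, H, and V show the derived state 'absent' for Character 2, supporting them as a clade.
Character 3 (derived state 'present') is shared by A and G — a synapomorphy uniting that clade.
All ingroup taxa share the derived state 'absent' for Character 4; it defines the ingroup but does not resolve relationships within it.
Character 5 (derived state 'present') is shared by A, G, and V — a synapomorphy uniting that clade.
Most parsimonious ingroup topology: (((((G,A),V),H),D),T).
H and G share a more recent common ancestor with each other than either does with T, so T is the least closely related of the three.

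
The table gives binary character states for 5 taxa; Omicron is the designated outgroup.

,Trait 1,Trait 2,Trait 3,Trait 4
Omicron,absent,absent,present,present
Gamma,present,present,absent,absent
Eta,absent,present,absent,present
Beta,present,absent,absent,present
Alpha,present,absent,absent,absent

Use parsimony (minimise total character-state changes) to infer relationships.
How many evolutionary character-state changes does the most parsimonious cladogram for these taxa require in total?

5

Character polarity is set by the outgroup: the derived state is whichever differs from the outgroup's state, so for Trait 3, Trait 4 the derived state is 'absent', and for the remaining characters it is 'present'.
Trait 1 (derived state 'present') is shared by Alpha, Beta, and Gamma — a synapomorphy uniting that clade.
Trait 2 (state 'present') occurs in Eta and Gamma but conflicts with the nesting implied by the other characters — most parsimoniously interpreted as homoplasy.
Trait 3 (derived state 'absent') is shared by all ingroup taxa — unites the whole ingroup.
Trait 4 (derived state 'absent') is shared by Alpha and Gamma — a synapomorphy uniting that clade.
Most parsimonious ingroup topology: (((Gamma,Alpha),Beta),Eta).
Changes per character on this tree: Trait 1: 1; Trait 2: 2; Trait 3: 1; Trait 4: 1.
Total = 5.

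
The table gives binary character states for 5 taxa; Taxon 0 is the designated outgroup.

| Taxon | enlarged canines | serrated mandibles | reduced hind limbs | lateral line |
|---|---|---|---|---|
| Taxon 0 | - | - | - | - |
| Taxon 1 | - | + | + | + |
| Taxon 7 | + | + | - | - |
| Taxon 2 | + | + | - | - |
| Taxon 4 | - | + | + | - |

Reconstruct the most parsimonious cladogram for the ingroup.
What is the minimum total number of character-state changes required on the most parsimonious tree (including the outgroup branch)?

The outgroup has state '-' for every character, so '+' is the derived state throughout.
enlarged canines: derived state '+' in Taxon 2 and Taxon 7 only — synapomorphy for {Taxon 2, Taxon 7}.
All ingroup taxa share the derived state '+' for serrated mandibles; it defines the ingroup but does not resolve relationships within it.
reduced hind limbs (derived state '+') is shared by Taxon 1 and Taxon 4 — a synapomorphy uniting that clade.
lateral line: derived state '+' in Taxon 1 only — an autapomorphy, so it tells us nothing about relationships among taxa.
Most parsimonious ingroup topology: ((Taxon 4,Taxon 1),(Taxon 2,Taxon 7)).
Changes per character on this tree: enlarged canines: 1; serrated mandibles: 1; reduced hind limbs: 1; lateral line: 1.
Total = 4.

4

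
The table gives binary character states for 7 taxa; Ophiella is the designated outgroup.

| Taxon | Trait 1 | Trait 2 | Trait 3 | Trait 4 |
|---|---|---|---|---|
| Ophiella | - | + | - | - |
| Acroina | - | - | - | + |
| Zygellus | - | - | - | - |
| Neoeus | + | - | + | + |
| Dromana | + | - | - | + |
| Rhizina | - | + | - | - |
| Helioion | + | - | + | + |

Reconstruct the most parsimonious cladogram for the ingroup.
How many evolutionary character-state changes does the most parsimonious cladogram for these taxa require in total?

4

Character polarity is set by the outgroup: the derived state is whichever differs from the outgroup's state, so for Trait 2 the derived state is '-', and for the remaining characters it is '+'.
Trait 1 (derived state '+') is shared by Dromana, Helioion, and Neoeus — a synapomorphy uniting that clade.
Trait 2 (derived state '-') is shared by Acroina, Dromana, Helioion, Neoeus, and Zygellus — a synapomorphy uniting that clade.
Only Helioion and Neoeus show the derived state '+' for Trait 3, supporting them as a clade.
Only Acroina, Dromana, Helioion, and Neoeus show the derived state '+' for Trait 4, supporting them as a clade.
Most parsimonious ingroup topology: (((Acroina,((Helioion,Neoeus),Dromana)),Zygellus),Rhizina).
Changes per character on this tree: Trait 1: 1; Trait 2: 1; Trait 3: 1; Trait 4: 1.
Total = 4.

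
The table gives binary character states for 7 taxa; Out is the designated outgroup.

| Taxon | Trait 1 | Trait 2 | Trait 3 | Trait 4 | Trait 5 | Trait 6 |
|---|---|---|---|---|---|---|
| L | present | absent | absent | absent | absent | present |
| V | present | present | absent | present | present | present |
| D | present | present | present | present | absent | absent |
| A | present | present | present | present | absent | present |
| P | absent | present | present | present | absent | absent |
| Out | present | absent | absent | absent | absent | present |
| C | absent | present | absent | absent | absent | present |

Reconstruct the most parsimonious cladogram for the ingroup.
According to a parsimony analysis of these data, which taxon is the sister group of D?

Character polarity is set by the outgroup: the derived state is whichever differs from the outgroup's state, so for Trait 1, Trait 6 the derived state is 'absent', and for the remaining characters it is 'present'.
Trait 1 (state 'absent') occurs in C and P but conflicts with the nesting implied by the other characters — most parsimoniously interpreted as homoplasy.
Trait 2: derived state 'present' in A, C, D, P, and V only — synapomorphy for {A, C, D, P, V}.
Only A, D, and P show the derived state 'present' for Trait 3, supporting them as a clade.
Trait 4 (derived state 'present') is shared by A, D, P, and V — a synapomorphy uniting that clade.
Trait 5 (derived state 'present') is unique to V (autapomorphy; uninformative for grouping).
Trait 6: derived state 'absent' in D and P only — synapomorphy for {D, P}.
Most parsimonious ingroup topology: (L,(((A,(P,D)),V),C)).
D and P form a cherry on this tree, so they are sister taxa.

P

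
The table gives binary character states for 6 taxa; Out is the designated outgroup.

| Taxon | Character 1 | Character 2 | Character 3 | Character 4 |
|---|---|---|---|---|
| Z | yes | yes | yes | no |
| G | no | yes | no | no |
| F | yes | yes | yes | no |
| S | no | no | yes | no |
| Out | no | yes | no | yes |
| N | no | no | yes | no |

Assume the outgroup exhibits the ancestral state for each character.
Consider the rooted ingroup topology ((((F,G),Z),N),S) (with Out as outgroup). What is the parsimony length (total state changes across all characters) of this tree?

7

Map each character onto ((((F,G),Z),N),S) (rooted by Out) and count the minimum state changes it requires (Fitch parsimony):
Character 1: 2; Character 2: 2; Character 3: 2; Character 4: 1.
Total tree length = 7.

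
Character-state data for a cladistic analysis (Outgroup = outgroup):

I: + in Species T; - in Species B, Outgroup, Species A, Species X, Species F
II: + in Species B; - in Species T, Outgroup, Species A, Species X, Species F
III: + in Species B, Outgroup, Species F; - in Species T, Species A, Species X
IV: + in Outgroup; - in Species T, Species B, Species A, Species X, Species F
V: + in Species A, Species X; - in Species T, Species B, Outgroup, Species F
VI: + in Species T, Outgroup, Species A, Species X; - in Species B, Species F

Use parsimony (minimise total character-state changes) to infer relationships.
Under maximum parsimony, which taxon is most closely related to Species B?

Character polarity is set by the outgroup: the derived state is whichever differs from the outgroup's state, so for III, IV, VI the derived state is '-', and for the remaining characters it is '+'.
I (derived state '+') is unique to Species T (autapomorphy; uninformative for grouping).
II: derived state '+' in Species B only — an autapomorphy, so it tells us nothing about relationships among taxa.
III: derived state '-' in Species A, Species T, and Species X only — synapomorphy for {Species A, Species T, Species X}.
All ingroup taxa share the derived state '-' for IV; it defines the ingroup but does not resolve relationships within it.
V (derived state '+') is shared by Species A and Species X — a synapomorphy uniting that clade.
VI: derived state '-' in Species B and Species F only — synapomorphy for {Species B, Species F}.
Most parsimonious ingroup topology: (((Species X,Species A),Species T),(Species B,Species F)).
Species B and Species F form a cherry on this tree, so they are sister taxa.

Species F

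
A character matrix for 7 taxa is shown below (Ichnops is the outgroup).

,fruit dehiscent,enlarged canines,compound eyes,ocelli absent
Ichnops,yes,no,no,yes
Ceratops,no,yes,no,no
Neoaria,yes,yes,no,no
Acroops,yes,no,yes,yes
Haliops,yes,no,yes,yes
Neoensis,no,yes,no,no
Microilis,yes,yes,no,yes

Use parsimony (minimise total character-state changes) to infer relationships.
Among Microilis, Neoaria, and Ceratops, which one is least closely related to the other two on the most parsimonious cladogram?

Character polarity is set by the outgroup: the derived state is whichever differs from the outgroup's state, so for fruit dehiscent, ocelli absent the derived state is 'no', and for the remaining characters it is 'yes'.
Only Ceratops and Neoensis show the derived state 'no' for fruit dehiscent, supporting them as a clade.
Only Ceratops, Microilis, Neoaria, and Neoensis show the derived state 'yes' for enlarged canines, supporting them as a clade.
Only Acroops and Haliops show the derived state 'yes' for compound eyes, supporting them as a clade.
ocelli absent: derived state 'no' in Ceratops, Neoaria, and Neoensis only — synapomorphy for {Ceratops, Neoaria, Neoensis}.
Most parsimonious ingroup topology: ((((Ceratops,Neoensis),Neoaria),Microilis),(Acroops,Haliops)).
Neoaria and Ceratops share a more recent common ancestor with each other than either does with Microilis, so Microilis is the least closely related of the three.

Microilis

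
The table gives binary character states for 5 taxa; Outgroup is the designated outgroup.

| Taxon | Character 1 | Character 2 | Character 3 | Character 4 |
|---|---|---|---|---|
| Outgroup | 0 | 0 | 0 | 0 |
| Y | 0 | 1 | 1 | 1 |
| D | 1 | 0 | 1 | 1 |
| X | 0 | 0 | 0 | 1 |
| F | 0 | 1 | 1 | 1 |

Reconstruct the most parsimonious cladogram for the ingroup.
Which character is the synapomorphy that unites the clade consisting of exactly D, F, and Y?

The outgroup has state '0' for every character, so '1' is the derived state throughout.
Character 1: derived state '1' in D only — an autapomorphy, so it tells us nothing about relationships among taxa.
Only F and Y show the derived state '1' for Character 2, supporting them as a clade.
Character 3 (derived state '1') is shared by D, F, and Y — a synapomorphy uniting that clade.
All ingroup taxa share the derived state '1' for Character 4; it defines the ingroup but does not resolve relationships within it.
Most parsimonious ingroup topology: (((Y,F),D),X).
The clade {D, F, Y} is supported by Character 3: its derived state '1' occurs in exactly those taxa and in no other taxon (including the outgroup).

Character 3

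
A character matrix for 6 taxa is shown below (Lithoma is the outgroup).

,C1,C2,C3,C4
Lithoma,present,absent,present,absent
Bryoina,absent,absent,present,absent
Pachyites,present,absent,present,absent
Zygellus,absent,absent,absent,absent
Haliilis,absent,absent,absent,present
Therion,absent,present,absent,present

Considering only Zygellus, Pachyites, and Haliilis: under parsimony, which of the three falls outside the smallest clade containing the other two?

Character polarity is set by the outgroup: the derived state is whichever differs from the outgroup's state, so for C1, C3 the derived state is 'absent', and for the remaining characters it is 'present'.
C1: derived state 'absent' in Bryoina, Haliilis, Therion, and Zygellus only — synapomorphy for {Bryoina, Haliilis, Therion, Zygellus}.
C2 (derived state 'present') is unique to Therion (autapomorphy; uninformative for grouping).
C3: derived state 'absent' in Haliilis, Therion, and Zygellus only — synapomorphy for {Haliilis, Therion, Zygellus}.
Only Haliilis and Therion show the derived state 'present' for C4, supporting them as a clade.
Most parsimonious ingroup topology: ((Bryoina,(Zygellus,(Haliilis,Therion))),Pachyites).
Haliilis and Zygellus share a more recent common ancestor with each other than either does with Pachyites, so Pachyites is the least closely related of the three.

Pachyites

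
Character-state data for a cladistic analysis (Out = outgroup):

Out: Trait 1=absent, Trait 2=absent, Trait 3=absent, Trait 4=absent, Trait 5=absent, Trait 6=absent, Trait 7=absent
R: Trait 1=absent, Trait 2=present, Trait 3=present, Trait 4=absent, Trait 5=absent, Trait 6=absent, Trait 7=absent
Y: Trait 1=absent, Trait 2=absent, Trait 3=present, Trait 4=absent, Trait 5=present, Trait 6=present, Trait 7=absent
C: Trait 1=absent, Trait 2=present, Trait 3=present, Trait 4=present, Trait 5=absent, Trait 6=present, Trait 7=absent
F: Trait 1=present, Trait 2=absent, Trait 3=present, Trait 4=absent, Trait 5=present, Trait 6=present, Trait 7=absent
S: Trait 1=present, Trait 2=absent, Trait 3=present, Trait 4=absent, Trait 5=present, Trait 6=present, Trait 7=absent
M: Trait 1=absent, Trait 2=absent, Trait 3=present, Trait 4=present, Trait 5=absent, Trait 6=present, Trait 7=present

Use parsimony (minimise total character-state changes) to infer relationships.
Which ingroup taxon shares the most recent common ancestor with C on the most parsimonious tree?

M

The outgroup has state 'absent' for every character, so 'present' is the derived state throughout.
Only F and S show the derived state 'present' for Trait 1, supporting them as a clade.
Trait 2 groups C and R, which is incompatible with the clades supported by the remaining characters; treating it as convergent (homoplasy) costs fewer steps than any alternative tree.
All ingroup taxa share the derived state 'present' for Trait 3; it defines the ingroup but does not resolve relationships within it.
Trait 4 (derived state 'present') is shared by C and M — a synapomorphy uniting that clade.
Trait 5 (derived state 'present') is shared by F, S, and Y — a synapomorphy uniting that clade.
Trait 6: derived state 'present' in C, F, M, S, and Y only — synapomorphy for {C, F, M, S, Y}.
Trait 7 (derived state 'present') is unique to M (autapomorphy; uninformative for grouping).
Most parsimonious ingroup topology: (R,((Y,(F,S)),(C,M))).
C and M form a cherry on this tree, so they are sister taxa.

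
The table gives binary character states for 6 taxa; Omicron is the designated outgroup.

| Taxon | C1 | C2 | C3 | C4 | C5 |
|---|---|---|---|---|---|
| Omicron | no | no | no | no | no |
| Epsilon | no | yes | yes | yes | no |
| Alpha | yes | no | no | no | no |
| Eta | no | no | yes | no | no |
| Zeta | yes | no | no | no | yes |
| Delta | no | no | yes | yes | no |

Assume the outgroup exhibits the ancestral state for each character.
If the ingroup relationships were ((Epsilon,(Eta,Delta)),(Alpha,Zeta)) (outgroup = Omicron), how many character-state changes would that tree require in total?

Map each character onto ((Epsilon,(Eta,Delta)),(Alpha,Zeta)) (rooted by Omicron) and count the minimum state changes it requires (Fitch parsimony):
C1: 1; C2: 1; C3: 1; C4: 2; C5: 1.
Total tree length = 6.

6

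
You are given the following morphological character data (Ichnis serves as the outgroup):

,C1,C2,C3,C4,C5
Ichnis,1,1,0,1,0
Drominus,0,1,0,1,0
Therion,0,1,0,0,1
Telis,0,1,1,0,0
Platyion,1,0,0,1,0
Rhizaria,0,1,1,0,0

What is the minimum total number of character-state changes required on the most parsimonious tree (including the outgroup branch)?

5

Character polarity is set by the outgroup: the derived state is whichever differs from the outgroup's state, so for C1, C2, C4 the derived state is '0', and for the remaining characters it is '1'.
C1: derived state '0' in Drominus, Rhizaria, Telis, and Therion only — synapomorphy for {Drominus, Rhizaria, Telis, Therion}.
C2 (derived state '0') is unique to Platyion (autapomorphy; uninformative for grouping).
C3 (derived state '1') is shared by Rhizaria and Telis — a synapomorphy uniting that clade.
C4 (derived state '0') is shared by Rhizaria, Telis, and Therion — a synapomorphy uniting that clade.
C5 (derived state '1') is unique to Therion (autapomorphy; uninformative for grouping).
Most parsimonious ingroup topology: ((Drominus,(Therion,(Telis,Rhizaria))),Platyion).
Changes per character on this tree: C1: 1; C2: 1; C3: 1; C4: 1; C5: 1.
Total = 5.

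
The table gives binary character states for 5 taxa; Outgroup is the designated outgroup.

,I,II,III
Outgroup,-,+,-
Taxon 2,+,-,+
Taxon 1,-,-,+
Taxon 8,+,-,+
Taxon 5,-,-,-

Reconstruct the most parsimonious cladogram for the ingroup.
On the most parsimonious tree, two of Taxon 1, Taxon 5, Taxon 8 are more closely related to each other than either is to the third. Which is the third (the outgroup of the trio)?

Taxon 5

Character polarity is set by the outgroup: the derived state is whichever differs from the outgroup's state, so for II the derived state is '-', and for the remaining characters it is '+'.
I: derived state '+' in Taxon 2 and Taxon 8 only — synapomorphy for {Taxon 2, Taxon 8}.
All ingroup taxa share the derived state '-' for II; it defines the ingroup but does not resolve relationships within it.
III (derived state '+') is shared by Taxon 1, Taxon 2, and Taxon 8 — a synapomorphy uniting that clade.
Most parsimonious ingroup topology: (((Taxon 2,Taxon 8),Taxon 1),Taxon 5).
Taxon 8 and Taxon 1 share a more recent common ancestor with each other than either does with Taxon 5, so Taxon 5 is the least closely related of the three.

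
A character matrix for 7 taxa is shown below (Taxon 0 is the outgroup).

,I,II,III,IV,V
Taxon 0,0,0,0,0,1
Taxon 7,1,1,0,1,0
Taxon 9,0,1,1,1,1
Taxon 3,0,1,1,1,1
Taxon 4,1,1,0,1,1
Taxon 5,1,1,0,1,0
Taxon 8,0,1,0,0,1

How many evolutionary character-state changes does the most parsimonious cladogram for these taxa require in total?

Character polarity is set by the outgroup: the derived state is whichever differs from the outgroup's state, so for V the derived state is '0', and for the remaining characters it is '1'.
I: derived state '1' in Taxon 4, Taxon 5, and Taxon 7 only — synapomorphy for {Taxon 4, Taxon 5, Taxon 7}.
II (derived state '1') is shared by all ingroup taxa — unites the whole ingroup.
Only Taxon 3 and Taxon 9 show the derived state '1' for III, supporting them as a clade.
IV: derived state '1' in Taxon 3, Taxon 4, Taxon 5, Taxon 7, and Taxon 9 only — synapomorphy for {Taxon 3, Taxon 4, Taxon 5, Taxon 7, Taxon 9}.
Only Taxon 5 and Taxon 7 show the derived state '0' for V, supporting them as a clade.
Most parsimonious ingroup topology: ((((Taxon 7,Taxon 5),Taxon 4),(Taxon 9,Taxon 3)),Taxon 8).
Changes per character on this tree: I: 1; II: 1; III: 1; IV: 1; V: 1.
Total = 5.

5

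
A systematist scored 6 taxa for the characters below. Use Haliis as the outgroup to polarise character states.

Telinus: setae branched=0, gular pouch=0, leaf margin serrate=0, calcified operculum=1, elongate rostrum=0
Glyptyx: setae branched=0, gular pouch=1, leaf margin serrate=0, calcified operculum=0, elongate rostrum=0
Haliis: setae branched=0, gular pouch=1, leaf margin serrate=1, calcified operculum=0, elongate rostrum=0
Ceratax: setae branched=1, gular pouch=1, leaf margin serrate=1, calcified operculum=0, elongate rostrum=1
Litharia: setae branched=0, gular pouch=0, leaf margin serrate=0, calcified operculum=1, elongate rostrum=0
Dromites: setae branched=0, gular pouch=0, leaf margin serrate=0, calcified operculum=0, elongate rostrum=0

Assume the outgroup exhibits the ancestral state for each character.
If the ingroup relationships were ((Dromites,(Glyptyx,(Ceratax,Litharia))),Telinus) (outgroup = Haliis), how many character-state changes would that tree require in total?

9

Map each character onto ((Dromites,(Glyptyx,(Ceratax,Litharia))),Telinus) (rooted by Haliis) and count the minimum state changes it requires (Fitch parsimony):
setae branched: 1; gular pouch: 3; leaf margin serrate: 2; calcified operculum: 2; elongate rostrum: 1.
Total tree length = 9.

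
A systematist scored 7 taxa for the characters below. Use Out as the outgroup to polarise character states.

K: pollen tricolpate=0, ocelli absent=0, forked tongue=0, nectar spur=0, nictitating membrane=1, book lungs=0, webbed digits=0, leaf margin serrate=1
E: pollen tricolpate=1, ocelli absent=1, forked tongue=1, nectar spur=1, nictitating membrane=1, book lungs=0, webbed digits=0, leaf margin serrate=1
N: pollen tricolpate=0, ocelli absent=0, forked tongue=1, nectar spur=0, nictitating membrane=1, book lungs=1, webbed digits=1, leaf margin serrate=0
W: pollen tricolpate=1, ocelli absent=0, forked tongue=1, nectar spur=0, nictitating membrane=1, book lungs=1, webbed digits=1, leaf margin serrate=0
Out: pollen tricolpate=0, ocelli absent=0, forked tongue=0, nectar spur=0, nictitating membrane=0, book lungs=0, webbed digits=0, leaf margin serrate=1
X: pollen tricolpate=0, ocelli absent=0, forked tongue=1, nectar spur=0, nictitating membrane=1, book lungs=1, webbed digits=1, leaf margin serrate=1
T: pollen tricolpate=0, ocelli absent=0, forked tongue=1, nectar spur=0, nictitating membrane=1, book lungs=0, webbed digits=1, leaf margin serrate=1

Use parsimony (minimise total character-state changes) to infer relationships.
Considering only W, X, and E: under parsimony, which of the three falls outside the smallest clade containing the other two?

Character polarity is set by the outgroup: the derived state is whichever differs from the outgroup's state, so for leaf margin serrate the derived state is '0', and for the remaining characters it is '1'.
pollen tricolpate groups E and W, which is incompatible with the clades supported by the remaining characters; treating it as convergent (homoplasy) costs fewer steps than any alternative tree.
ocelli absent: derived state '1' in E only — an autapomorphy, so it tells us nothing about relationships among taxa.
forked tongue: derived state '1' in E, N, T, W, and X only — synapomorphy for {E, N, T, W, X}.
nectar spur (derived state '1') is unique to E (autapomorphy; uninformative for grouping).
nictitating membrane (derived state '1') is shared by all ingroup taxa — unites the whole ingroup.
book lungs: derived state '1' in N, W, and X only — synapomorphy for {N, W, X}.
Only N, T, W, and X show the derived state '1' for webbed digits, supporting them as a clade.
leaf margin serrate: derived state '0' in N and W only — synapomorphy for {N, W}.
Most parsimonious ingroup topology: (((((N,W),X),T),E),K).
W and X share a more recent common ancestor with each other than either does with E, so E is the least closely related of the three.

E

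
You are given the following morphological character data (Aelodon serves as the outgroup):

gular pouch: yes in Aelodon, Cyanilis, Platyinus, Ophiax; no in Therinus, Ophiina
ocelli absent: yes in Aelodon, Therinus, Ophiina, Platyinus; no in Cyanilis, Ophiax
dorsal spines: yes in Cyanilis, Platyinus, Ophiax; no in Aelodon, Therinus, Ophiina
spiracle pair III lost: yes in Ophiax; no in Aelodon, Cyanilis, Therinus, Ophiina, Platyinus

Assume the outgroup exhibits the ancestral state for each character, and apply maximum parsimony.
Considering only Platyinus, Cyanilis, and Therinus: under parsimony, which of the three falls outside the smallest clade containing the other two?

Character polarity is set by the outgroup: the derived state is whichever differs from the outgroup's state, so for gular pouch, ocelli absent the derived state is 'no', and for the remaining characters it is 'yes'.
Only Ophiina and Therinus show the derived state 'no' for gular pouch, supporting them as a clade.
Only Cyanilis and Ophiax show the derived state 'no' for ocelli absent, supporting them as a clade.
dorsal spines (derived state 'yes') is shared by Cyanilis, Ophiax, and Platyinus — a synapomorphy uniting that clade.
spiracle pair III lost: derived state 'yes' in Ophiax only — an autapomorphy, so it tells us nothing about relationships among taxa.
Most parsimonious ingroup topology: (((Cyanilis,Ophiax),Platyinus),(Therinus,Ophiina)).
Platyinus and Cyanilis share a more recent common ancestor with each other than either does with Therinus, so Therinus is the least closely related of the three.

Therinus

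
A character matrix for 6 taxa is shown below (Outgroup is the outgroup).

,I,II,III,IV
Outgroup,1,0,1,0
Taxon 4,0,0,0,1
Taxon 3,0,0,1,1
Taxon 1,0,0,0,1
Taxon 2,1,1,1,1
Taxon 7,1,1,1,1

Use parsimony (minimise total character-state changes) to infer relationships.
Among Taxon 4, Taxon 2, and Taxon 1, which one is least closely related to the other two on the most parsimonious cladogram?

Taxon 2

Character polarity is set by the outgroup: the derived state is whichever differs from the outgroup's state, so for I, III the derived state is '0', and for the remaining characters it is '1'.
I (derived state '0') is shared by Taxon 1, Taxon 3, and Taxon 4 — a synapomorphy uniting that clade.
Only Taxon 2 and Taxon 7 show the derived state '1' for II, supporting them as a clade.
III (derived state '0') is shared by Taxon 1 and Taxon 4 — a synapomorphy uniting that clade.
All ingroup taxa share the derived state '1' for IV; it defines the ingroup but does not resolve relationships within it.
Most parsimonious ingroup topology: (((Taxon 4,Taxon 1),Taxon 3),(Taxon 2,Taxon 7)).
Taxon 1 and Taxon 4 share a more recent common ancestor with each other than either does with Taxon 2, so Taxon 2 is the least closely related of the three.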